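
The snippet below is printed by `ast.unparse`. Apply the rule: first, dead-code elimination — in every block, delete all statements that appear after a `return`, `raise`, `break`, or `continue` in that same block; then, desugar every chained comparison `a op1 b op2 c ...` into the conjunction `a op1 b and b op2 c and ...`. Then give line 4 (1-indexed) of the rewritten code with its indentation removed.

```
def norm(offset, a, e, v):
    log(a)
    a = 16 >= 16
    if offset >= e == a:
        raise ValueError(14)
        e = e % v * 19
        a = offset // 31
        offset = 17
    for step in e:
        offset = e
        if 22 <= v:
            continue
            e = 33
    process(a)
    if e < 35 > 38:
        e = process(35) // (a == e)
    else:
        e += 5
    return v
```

if offset >= e and e == a:

Transformed code:
def norm(offset, a, e, v):
    log(a)
    a = 16 >= 16
    if offset >= e and e == a:
        raise ValueError(14)
    for step in e:
        offset = e
        if 22 <= v:
            continue
    process(a)
    if e < 35 and 35 > 38:
        e = process(35) // (a == e)
    else:
        e += 5
    return v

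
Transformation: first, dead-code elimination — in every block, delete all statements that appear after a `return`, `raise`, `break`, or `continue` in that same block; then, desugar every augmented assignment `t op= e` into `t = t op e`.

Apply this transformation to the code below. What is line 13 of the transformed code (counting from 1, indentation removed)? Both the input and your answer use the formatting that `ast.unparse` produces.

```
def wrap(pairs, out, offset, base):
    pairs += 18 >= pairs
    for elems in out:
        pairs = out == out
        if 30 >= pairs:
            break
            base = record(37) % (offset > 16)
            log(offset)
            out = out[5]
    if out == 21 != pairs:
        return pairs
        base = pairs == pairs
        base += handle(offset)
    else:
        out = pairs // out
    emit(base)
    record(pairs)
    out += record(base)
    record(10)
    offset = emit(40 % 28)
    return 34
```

out = out + record(base)

Transformed code:
def wrap(pairs, out, offset, base):
    pairs = pairs + (18 >= pairs)
    for elems in out:
        pairs = out == out
        if 30 >= pairs:
            break
    if out == 21 != pairs:
        return pairs
    else:
        out = pairs // out
    emit(base)
    record(pairs)
    out = out + record(base)
    record(10)
    offset = emit(40 % 28)
    return 34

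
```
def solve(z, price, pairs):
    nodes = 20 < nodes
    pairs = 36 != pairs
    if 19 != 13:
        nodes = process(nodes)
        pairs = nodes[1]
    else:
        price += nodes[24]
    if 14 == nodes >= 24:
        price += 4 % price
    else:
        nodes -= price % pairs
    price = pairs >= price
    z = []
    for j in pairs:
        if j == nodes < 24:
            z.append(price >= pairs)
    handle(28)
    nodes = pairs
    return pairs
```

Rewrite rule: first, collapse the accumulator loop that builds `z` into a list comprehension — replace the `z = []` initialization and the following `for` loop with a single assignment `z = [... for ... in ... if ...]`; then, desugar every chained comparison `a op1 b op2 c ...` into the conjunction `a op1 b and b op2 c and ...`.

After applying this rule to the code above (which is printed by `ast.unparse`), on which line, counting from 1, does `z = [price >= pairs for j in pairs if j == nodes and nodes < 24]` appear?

14

Transformed code:
def solve(z, price, pairs):
    nodes = 20 < nodes
    pairs = 36 != pairs
    if 19 != 13:
        nodes = process(nodes)
        pairs = nodes[1]
    else:
        price += nodes[24]
    if 14 == nodes and nodes >= 24:
        price += 4 % price
    else:
        nodes -= price % pairs
    price = pairs >= price
    z = [price >= pairs for j in pairs if j == nodes and nodes < 24]
    handle(28)
    nodes = pairs
    return pairs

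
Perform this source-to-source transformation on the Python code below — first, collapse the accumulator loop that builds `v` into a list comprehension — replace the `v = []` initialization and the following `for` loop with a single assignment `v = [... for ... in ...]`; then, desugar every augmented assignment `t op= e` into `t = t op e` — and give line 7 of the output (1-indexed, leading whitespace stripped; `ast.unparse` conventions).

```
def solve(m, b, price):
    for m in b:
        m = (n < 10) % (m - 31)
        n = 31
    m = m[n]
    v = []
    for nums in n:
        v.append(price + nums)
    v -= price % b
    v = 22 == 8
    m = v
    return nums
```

v = v - price % b

Transformed code:
def solve(m, b, price):
    for m in b:
        m = (n < 10) % (m - 31)
        n = 31
    m = m[n]
    v = [price + nums for nums in n]
    v = v - price % b
    v = 22 == 8
    m = v
    return nums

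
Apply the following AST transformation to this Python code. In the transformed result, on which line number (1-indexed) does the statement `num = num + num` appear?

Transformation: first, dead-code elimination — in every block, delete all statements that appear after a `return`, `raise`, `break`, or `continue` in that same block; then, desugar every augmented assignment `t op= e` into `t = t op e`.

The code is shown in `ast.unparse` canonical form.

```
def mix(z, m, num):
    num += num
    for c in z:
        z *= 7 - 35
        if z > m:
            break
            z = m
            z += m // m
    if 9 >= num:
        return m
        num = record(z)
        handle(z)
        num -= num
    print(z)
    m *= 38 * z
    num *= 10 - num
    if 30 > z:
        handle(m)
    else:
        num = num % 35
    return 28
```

2

Transformed code:
def mix(z, m, num):
    num = num + num
    for c in z:
        z = z * (7 - 35)
        if z > m:
            break
    if 9 >= num:
        return m
    print(z)
    m = m * (38 * z)
    num = num * (10 - num)
    if 30 > z:
        handle(m)
    else:
        num = num % 35
    return 28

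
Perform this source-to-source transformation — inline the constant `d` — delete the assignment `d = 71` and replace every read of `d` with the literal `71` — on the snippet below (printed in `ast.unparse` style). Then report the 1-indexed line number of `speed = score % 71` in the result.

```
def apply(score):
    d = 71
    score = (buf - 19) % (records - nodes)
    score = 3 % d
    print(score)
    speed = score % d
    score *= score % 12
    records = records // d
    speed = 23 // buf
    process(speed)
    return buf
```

5

Transformed code:
def apply(score):
    score = (buf - 19) % (records - nodes)
    score = 3 % 71
    print(score)
    speed = score % 71
    score *= score % 12
    records = records // 71
    speed = 23 // buf
    process(speed)
    return buf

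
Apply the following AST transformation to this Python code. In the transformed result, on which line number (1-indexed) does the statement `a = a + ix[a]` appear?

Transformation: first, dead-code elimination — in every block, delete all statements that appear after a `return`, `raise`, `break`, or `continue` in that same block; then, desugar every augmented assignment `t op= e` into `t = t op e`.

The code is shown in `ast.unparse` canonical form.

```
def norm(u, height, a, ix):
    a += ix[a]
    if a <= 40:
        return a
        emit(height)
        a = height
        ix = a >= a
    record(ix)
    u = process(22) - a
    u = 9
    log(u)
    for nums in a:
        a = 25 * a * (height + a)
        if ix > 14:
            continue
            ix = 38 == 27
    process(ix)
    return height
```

Transformed code:
def norm(u, height, a, ix):
    a = a + ix[a]
    if a <= 40:
        return a
    record(ix)
    u = process(22) - a
    u = 9
    log(u)
    for nums in a:
        a = 25 * a * (height + a)
        if ix > 14:
            continue
    process(ix)
    return height

2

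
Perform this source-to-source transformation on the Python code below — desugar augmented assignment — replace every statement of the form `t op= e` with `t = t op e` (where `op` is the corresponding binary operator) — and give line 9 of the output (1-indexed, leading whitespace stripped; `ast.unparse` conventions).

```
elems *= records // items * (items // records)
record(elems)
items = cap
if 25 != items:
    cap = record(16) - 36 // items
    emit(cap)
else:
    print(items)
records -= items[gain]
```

Transformed code:
elems = elems * (records // items * (items // records))
record(elems)
items = cap
if 25 != items:
    cap = record(16) - 36 // items
    emit(cap)
else:
    print(items)
records = records - items[gain]

records = records - items[gain]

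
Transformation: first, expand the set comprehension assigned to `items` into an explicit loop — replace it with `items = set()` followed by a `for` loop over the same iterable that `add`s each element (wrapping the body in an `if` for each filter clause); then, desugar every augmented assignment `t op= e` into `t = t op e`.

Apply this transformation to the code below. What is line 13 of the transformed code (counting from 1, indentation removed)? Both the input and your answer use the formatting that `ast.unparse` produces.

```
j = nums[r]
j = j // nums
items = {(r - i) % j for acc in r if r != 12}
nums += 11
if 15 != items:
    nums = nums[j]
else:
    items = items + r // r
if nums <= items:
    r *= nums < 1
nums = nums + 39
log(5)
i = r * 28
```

r = r * (nums < 1)

Transformed code:
j = nums[r]
j = j // nums
items = set()
for acc in r:
    if r != 12:
        items.add((r - i) % j)
nums = nums + 11
if 15 != items:
    nums = nums[j]
else:
    items = items + r // r
if nums <= items:
    r = r * (nums < 1)
nums = nums + 39
log(5)
i = r * 28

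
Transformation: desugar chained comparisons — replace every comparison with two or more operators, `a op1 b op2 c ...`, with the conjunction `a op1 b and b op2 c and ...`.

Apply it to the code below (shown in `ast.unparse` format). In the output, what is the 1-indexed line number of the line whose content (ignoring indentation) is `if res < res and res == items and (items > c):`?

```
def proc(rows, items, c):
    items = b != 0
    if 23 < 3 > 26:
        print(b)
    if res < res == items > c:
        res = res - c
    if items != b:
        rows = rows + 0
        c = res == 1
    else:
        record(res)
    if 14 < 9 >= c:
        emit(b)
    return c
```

5

Transformed code:
def proc(rows, items, c):
    items = b != 0
    if 23 < 3 and 3 > 26:
        print(b)
    if res < res and res == items and (items > c):
        res = res - c
    if items != b:
        rows = rows + 0
        c = res == 1
    else:
        record(res)
    if 14 < 9 and 9 >= c:
        emit(b)
    return c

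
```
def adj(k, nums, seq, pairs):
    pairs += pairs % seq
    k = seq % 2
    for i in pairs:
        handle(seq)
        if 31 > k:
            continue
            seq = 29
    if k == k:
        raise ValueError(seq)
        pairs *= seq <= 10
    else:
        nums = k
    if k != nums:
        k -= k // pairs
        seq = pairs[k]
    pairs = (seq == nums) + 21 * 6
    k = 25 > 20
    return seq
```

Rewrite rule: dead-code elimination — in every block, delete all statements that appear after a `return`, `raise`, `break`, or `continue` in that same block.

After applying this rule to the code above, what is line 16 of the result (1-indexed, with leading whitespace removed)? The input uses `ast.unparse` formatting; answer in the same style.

k = 25 > 20

Transformed code:
def adj(k, nums, seq, pairs):
    pairs += pairs % seq
    k = seq % 2
    for i in pairs:
        handle(seq)
        if 31 > k:
            continue
    if k == k:
        raise ValueError(seq)
    else:
        nums = k
    if k != nums:
        k -= k // pairs
        seq = pairs[k]
    pairs = (seq == nums) + 21 * 6
    k = 25 > 20
    return seq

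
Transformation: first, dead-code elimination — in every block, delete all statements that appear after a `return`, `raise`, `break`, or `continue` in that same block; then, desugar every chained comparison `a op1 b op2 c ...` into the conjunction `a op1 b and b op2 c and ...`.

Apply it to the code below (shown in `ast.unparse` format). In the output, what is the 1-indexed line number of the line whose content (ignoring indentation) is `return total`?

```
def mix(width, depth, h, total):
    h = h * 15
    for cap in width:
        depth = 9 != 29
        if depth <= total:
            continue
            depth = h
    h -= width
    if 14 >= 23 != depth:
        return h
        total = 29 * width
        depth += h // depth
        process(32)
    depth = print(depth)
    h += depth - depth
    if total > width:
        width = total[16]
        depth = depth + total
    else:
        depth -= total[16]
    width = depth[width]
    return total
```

18

Transformed code:
def mix(width, depth, h, total):
    h = h * 15
    for cap in width:
        depth = 9 != 29
        if depth <= total:
            continue
    h -= width
    if 14 >= 23 and 23 != depth:
        return h
    depth = print(depth)
    h += depth - depth
    if total > width:
        width = total[16]
        depth = depth + total
    else:
        depth -= total[16]
    width = depth[width]
    return total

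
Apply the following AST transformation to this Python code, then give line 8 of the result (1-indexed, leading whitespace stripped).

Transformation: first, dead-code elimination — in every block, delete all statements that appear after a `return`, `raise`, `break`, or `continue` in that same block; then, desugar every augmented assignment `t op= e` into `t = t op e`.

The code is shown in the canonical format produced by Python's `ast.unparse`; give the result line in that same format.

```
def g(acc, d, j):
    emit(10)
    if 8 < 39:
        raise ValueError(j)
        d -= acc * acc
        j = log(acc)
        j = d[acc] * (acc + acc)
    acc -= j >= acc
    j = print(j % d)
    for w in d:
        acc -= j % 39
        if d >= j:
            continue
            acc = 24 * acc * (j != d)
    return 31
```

Transformed code:
def g(acc, d, j):
    emit(10)
    if 8 < 39:
        raise ValueError(j)
    acc = acc - (j >= acc)
    j = print(j % d)
    for w in d:
        acc = acc - j % 39
        if d >= j:
            continue
    return 31

acc = acc - j % 39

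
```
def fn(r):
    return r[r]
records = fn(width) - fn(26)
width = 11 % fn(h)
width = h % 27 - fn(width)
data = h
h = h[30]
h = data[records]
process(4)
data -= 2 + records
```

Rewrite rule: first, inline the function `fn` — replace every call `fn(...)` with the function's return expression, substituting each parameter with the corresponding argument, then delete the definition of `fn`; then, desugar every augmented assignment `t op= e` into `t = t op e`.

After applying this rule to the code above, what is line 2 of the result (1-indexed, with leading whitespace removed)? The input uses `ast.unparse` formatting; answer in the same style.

Transformed code:
records = width[width] - 26[26]
width = 11 % h[h]
width = h % 27 - width[width]
data = h
h = h[30]
h = data[records]
process(4)
data = data - (2 + records)

width = 11 % h[h]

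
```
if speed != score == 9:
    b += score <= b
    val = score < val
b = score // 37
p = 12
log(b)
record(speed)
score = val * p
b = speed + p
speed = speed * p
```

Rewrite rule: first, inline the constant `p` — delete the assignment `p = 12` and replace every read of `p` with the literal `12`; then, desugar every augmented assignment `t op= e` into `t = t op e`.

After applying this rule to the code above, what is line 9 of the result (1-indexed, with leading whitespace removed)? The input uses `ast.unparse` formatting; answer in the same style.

Transformed code:
if speed != score == 9:
    b = b + (score <= b)
    val = score < val
b = score // 37
log(b)
record(speed)
score = val * 12
b = speed + 12
speed = speed * 12

speed = speed * 12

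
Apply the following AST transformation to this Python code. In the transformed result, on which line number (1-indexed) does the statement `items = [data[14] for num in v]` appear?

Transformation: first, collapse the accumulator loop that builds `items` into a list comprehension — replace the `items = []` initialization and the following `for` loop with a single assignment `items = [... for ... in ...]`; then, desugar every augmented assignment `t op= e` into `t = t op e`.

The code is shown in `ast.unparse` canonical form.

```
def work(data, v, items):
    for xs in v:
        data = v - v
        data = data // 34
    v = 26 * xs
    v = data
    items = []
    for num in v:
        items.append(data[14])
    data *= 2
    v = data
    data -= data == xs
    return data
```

7

Transformed code:
def work(data, v, items):
    for xs in v:
        data = v - v
        data = data // 34
    v = 26 * xs
    v = data
    items = [data[14] for num in v]
    data = data * 2
    v = data
    data = data - (data == xs)
    return data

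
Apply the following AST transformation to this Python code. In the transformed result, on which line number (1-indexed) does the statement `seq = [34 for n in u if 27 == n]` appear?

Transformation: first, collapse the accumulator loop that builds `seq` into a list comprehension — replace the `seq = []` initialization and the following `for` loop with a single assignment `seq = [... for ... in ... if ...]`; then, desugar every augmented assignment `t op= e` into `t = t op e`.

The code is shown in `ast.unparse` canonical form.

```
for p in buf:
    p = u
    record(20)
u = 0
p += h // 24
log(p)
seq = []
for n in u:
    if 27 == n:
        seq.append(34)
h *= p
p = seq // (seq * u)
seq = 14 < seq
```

Transformed code:
for p in buf:
    p = u
    record(20)
u = 0
p = p + h // 24
log(p)
seq = [34 for n in u if 27 == n]
h = h * p
p = seq // (seq * u)
seq = 14 < seq

7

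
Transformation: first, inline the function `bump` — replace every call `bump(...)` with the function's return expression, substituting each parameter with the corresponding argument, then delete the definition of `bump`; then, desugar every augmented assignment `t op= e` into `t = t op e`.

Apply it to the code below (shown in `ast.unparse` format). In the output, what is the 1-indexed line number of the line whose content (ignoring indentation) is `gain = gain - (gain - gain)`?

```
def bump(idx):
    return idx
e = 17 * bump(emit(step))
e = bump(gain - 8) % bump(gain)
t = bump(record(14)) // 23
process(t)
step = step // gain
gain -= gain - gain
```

Transformed code:
e = 17 * emit(step)
e = (gain - 8) % gain
t = record(14) // 23
process(t)
step = step // gain
gain = gain - (gain - gain)

6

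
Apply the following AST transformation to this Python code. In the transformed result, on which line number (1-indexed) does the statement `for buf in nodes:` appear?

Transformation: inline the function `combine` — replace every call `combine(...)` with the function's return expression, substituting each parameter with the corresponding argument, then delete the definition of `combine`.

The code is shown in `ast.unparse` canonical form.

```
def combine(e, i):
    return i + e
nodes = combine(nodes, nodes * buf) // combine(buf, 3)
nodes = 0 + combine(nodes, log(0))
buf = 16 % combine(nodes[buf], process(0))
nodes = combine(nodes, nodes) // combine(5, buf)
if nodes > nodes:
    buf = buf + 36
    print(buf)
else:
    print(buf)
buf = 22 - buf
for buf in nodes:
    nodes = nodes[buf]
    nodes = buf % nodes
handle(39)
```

11

Transformed code:
nodes = (nodes * buf + nodes) // (3 + buf)
nodes = 0 + (log(0) + nodes)
buf = 16 % (process(0) + nodes[buf])
nodes = (nodes + nodes) // (buf + 5)
if nodes > nodes:
    buf = buf + 36
    print(buf)
else:
    print(buf)
buf = 22 - buf
for buf in nodes:
    nodes = nodes[buf]
    nodes = buf % nodes
handle(39)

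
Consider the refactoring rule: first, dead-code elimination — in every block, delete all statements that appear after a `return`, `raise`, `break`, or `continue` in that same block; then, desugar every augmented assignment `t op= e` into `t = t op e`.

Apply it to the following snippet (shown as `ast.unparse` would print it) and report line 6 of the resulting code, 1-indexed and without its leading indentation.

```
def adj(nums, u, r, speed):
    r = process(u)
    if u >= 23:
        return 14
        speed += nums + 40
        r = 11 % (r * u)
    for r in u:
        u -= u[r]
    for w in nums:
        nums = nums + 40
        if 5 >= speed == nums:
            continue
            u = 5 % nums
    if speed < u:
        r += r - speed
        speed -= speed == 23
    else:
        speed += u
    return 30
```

u = u - u[r]

Transformed code:
def adj(nums, u, r, speed):
    r = process(u)
    if u >= 23:
        return 14
    for r in u:
        u = u - u[r]
    for w in nums:
        nums = nums + 40
        if 5 >= speed == nums:
            continue
    if speed < u:
        r = r + (r - speed)
        speed = speed - (speed == 23)
    else:
        speed = speed + u
    return 30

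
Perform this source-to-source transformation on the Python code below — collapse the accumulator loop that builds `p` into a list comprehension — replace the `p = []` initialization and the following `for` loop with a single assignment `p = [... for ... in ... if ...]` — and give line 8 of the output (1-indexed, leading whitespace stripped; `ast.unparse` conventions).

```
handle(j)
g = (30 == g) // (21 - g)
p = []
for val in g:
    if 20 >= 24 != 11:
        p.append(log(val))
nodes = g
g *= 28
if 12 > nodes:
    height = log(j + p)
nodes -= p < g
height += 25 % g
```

nodes -= p < g

Transformed code:
handle(j)
g = (30 == g) // (21 - g)
p = [log(val) for val in g if 20 >= 24 != 11]
nodes = g
g *= 28
if 12 > nodes:
    height = log(j + p)
nodes -= p < g
height += 25 % g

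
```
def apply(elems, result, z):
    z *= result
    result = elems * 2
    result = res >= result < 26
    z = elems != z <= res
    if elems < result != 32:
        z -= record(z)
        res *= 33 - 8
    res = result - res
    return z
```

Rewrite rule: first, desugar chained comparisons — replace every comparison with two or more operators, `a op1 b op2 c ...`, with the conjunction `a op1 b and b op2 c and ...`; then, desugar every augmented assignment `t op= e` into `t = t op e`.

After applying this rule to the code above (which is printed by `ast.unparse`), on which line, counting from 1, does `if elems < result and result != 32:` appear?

Transformed code:
def apply(elems, result, z):
    z = z * result
    result = elems * 2
    result = res >= result and result < 26
    z = elems != z and z <= res
    if elems < result and result != 32:
        z = z - record(z)
        res = res * (33 - 8)
    res = result - res
    return z

6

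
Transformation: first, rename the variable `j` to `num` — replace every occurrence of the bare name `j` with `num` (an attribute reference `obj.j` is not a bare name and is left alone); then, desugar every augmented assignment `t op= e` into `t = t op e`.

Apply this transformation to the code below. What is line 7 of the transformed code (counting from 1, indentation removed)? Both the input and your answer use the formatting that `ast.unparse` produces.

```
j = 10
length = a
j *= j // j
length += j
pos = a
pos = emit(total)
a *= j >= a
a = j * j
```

a = a * (num >= a)

Transformed code:
num = 10
length = a
num = num * (num // num)
length = length + num
pos = a
pos = emit(total)
a = a * (num >= a)
a = num * num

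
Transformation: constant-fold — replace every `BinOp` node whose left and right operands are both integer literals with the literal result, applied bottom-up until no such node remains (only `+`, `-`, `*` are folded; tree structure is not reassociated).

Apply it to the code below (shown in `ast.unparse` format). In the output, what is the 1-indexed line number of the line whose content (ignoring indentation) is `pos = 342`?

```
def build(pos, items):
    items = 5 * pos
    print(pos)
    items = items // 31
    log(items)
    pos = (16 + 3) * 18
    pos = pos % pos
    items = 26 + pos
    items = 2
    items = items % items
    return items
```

6

Transformed code:
def build(pos, items):
    items = 5 * pos
    print(pos)
    items = items // 31
    log(items)
    pos = 342
    pos = pos % pos
    items = 26 + pos
    items = 2
    items = items % items
    return items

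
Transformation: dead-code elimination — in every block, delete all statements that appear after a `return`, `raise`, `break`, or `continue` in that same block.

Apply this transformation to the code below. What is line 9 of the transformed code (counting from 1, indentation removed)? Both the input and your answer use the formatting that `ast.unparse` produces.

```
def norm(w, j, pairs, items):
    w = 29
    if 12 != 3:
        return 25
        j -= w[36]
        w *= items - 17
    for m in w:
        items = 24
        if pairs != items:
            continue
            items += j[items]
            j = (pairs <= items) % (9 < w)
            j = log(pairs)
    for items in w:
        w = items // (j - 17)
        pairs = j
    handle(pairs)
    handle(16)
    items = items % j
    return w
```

Transformed code:
def norm(w, j, pairs, items):
    w = 29
    if 12 != 3:
        return 25
    for m in w:
        items = 24
        if pairs != items:
            continue
    for items in w:
        w = items // (j - 17)
        pairs = j
    handle(pairs)
    handle(16)
    items = items % j
    return w

for items in w:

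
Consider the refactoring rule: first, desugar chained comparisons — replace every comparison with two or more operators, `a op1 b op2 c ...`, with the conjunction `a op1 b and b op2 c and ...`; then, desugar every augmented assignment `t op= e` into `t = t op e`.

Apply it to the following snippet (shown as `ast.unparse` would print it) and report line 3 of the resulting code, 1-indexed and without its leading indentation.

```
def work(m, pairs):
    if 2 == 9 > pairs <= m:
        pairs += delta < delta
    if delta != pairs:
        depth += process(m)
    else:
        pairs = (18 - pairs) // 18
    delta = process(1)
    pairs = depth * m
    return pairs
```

pairs = pairs + (delta < delta)

Transformed code:
def work(m, pairs):
    if 2 == 9 and 9 > pairs and (pairs <= m):
        pairs = pairs + (delta < delta)
    if delta != pairs:
        depth = depth + process(m)
    else:
        pairs = (18 - pairs) // 18
    delta = process(1)
    pairs = depth * m
    return pairs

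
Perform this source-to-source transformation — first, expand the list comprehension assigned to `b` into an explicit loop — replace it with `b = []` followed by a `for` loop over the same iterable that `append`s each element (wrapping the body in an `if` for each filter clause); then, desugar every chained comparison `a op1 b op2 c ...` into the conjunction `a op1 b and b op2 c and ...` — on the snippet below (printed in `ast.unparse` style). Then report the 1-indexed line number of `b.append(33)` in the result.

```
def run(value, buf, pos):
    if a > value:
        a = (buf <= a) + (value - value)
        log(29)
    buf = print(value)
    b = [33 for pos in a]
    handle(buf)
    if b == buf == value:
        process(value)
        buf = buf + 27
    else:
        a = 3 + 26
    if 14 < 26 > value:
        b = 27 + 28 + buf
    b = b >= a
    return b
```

8

Transformed code:
def run(value, buf, pos):
    if a > value:
        a = (buf <= a) + (value - value)
        log(29)
    buf = print(value)
    b = []
    for pos in a:
        b.append(33)
    handle(buf)
    if b == buf and buf == value:
        process(value)
        buf = buf + 27
    else:
        a = 3 + 26
    if 14 < 26 and 26 > value:
        b = 27 + 28 + buf
    b = b >= a
    return b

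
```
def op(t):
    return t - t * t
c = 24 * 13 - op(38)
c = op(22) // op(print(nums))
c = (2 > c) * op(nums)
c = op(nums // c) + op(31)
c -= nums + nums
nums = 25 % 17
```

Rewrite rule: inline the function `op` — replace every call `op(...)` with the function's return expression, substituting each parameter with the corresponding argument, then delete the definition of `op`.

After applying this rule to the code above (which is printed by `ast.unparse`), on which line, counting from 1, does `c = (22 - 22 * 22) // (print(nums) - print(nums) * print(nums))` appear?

Transformed code:
c = 24 * 13 - (38 - 38 * 38)
c = (22 - 22 * 22) // (print(nums) - print(nums) * print(nums))
c = (2 > c) * (nums - nums * nums)
c = nums // c - nums // c * (nums // c) + (31 - 31 * 31)
c -= nums + nums
nums = 25 % 17

2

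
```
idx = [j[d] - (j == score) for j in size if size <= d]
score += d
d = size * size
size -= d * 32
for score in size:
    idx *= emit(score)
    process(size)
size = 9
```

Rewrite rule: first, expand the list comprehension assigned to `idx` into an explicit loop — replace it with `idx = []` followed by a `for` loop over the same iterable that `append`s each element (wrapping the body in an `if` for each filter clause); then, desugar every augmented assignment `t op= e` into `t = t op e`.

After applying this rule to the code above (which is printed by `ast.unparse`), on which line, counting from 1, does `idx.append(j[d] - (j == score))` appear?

4

Transformed code:
idx = []
for j in size:
    if size <= d:
        idx.append(j[d] - (j == score))
score = score + d
d = size * size
size = size - d * 32
for score in size:
    idx = idx * emit(score)
    process(size)
size = 9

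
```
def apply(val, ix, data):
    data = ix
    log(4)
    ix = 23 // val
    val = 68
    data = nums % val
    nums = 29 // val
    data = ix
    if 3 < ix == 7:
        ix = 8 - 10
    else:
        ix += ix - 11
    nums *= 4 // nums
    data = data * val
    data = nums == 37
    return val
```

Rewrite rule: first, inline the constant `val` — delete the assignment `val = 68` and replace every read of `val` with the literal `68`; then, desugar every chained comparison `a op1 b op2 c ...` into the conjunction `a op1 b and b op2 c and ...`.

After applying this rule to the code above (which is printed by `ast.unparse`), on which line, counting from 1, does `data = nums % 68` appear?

5

Transformed code:
def apply(val, ix, data):
    data = ix
    log(4)
    ix = 23 // 68
    data = nums % 68
    nums = 29 // 68
    data = ix
    if 3 < ix and ix == 7:
        ix = 8 - 10
    else:
        ix += ix - 11
    nums *= 4 // nums
    data = data * 68
    data = nums == 37
    return 68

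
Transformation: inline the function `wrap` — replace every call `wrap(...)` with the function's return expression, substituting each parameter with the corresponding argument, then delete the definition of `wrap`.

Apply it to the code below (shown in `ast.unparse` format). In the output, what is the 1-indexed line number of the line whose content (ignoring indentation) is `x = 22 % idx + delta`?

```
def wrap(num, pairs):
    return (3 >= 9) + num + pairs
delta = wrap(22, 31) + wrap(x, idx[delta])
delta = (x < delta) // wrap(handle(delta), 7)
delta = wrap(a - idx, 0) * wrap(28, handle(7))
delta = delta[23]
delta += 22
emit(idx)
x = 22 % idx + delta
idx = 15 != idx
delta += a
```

Transformed code:
delta = (3 >= 9) + 22 + 31 + ((3 >= 9) + x + idx[delta])
delta = (x < delta) // ((3 >= 9) + handle(delta) + 7)
delta = ((3 >= 9) + (a - idx) + 0) * ((3 >= 9) + 28 + handle(7))
delta = delta[23]
delta += 22
emit(idx)
x = 22 % idx + delta
idx = 15 != idx
delta += a

7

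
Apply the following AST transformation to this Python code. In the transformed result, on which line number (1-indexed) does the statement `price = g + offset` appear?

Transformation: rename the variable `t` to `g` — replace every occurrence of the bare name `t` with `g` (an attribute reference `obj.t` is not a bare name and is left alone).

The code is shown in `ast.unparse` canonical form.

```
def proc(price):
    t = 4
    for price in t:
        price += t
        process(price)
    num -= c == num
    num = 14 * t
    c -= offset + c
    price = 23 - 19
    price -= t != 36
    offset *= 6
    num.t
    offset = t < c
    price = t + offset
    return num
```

14

Transformed code:
def proc(price):
    g = 4
    for price in g:
        price += g
        process(price)
    num -= c == num
    num = 14 * g
    c -= offset + c
    price = 23 - 19
    price -= g != 36
    offset *= 6
    num.t
    offset = g < c
    price = g + offset
    return num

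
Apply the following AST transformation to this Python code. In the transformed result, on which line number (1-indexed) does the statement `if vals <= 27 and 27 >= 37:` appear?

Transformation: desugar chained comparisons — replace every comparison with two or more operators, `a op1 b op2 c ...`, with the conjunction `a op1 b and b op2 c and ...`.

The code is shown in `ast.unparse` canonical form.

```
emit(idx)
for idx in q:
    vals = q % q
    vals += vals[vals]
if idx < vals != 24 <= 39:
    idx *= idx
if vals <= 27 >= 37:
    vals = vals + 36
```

7

Transformed code:
emit(idx)
for idx in q:
    vals = q % q
    vals += vals[vals]
if idx < vals and vals != 24 and (24 <= 39):
    idx *= idx
if vals <= 27 and 27 >= 37:
    vals = vals + 36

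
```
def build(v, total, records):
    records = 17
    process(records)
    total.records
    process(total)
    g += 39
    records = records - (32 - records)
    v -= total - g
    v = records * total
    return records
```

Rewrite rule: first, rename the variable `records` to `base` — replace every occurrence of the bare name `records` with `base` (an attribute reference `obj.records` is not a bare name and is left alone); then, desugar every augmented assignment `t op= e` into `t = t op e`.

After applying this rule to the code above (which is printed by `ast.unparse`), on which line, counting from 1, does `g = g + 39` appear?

6

Transformed code:
def build(v, total, base):
    base = 17
    process(base)
    total.records
    process(total)
    g = g + 39
    base = base - (32 - base)
    v = v - (total - g)
    v = base * total
    return base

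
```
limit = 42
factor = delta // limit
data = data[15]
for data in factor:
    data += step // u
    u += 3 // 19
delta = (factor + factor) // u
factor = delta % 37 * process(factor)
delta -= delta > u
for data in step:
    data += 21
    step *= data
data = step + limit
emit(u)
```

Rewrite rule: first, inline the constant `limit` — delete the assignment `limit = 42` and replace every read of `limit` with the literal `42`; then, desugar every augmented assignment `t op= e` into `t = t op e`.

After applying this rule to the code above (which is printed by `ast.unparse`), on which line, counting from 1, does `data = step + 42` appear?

12

Transformed code:
factor = delta // 42
data = data[15]
for data in factor:
    data = data + step // u
    u = u + 3 // 19
delta = (factor + factor) // u
factor = delta % 37 * process(factor)
delta = delta - (delta > u)
for data in step:
    data = data + 21
    step = step * data
data = step + 42
emit(u)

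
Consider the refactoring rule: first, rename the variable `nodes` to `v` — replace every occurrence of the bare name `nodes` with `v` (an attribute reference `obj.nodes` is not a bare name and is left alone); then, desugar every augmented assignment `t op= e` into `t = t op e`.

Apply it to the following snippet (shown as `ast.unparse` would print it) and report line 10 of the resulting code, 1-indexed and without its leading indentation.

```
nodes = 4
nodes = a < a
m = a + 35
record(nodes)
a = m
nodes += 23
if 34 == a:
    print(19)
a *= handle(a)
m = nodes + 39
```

m = v + 39

Transformed code:
v = 4
v = a < a
m = a + 35
record(v)
a = m
v = v + 23
if 34 == a:
    print(19)
a = a * handle(a)
m = v + 39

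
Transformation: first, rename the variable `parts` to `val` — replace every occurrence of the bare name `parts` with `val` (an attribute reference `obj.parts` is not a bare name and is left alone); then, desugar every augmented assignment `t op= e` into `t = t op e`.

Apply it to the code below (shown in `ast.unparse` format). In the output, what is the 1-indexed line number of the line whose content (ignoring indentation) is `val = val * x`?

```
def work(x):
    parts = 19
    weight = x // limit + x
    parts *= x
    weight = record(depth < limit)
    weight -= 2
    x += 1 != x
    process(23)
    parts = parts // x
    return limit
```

4

Transformed code:
def work(x):
    val = 19
    weight = x // limit + x
    val = val * x
    weight = record(depth < limit)
    weight = weight - 2
    x = x + (1 != x)
    process(23)
    val = val // x
    return limit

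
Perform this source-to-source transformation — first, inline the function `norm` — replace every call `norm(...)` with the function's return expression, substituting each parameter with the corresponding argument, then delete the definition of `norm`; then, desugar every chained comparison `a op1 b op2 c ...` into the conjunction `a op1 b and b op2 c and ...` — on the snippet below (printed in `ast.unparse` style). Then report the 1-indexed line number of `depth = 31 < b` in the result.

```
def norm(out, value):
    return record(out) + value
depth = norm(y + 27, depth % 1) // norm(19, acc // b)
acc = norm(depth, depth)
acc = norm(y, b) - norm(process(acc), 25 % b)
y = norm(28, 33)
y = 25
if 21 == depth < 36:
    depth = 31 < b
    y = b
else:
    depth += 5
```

Transformed code:
depth = (record(y + 27) + depth % 1) // (record(19) + acc // b)
acc = record(depth) + depth
acc = record(y) + b - (record(process(acc)) + 25 % b)
y = record(28) + 33
y = 25
if 21 == depth and depth < 36:
    depth = 31 < b
    y = b
else:
    depth += 5

7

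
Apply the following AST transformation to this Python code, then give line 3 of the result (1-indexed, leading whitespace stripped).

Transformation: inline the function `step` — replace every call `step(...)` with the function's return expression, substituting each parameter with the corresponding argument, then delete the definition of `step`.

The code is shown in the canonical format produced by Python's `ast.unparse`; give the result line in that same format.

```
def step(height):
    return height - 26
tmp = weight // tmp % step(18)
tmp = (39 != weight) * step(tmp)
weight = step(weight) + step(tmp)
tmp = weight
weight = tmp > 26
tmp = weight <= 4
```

weight = weight - 26 + (tmp - 26)

Transformed code:
tmp = weight // tmp % (18 - 26)
tmp = (39 != weight) * (tmp - 26)
weight = weight - 26 + (tmp - 26)
tmp = weight
weight = tmp > 26
tmp = weight <= 4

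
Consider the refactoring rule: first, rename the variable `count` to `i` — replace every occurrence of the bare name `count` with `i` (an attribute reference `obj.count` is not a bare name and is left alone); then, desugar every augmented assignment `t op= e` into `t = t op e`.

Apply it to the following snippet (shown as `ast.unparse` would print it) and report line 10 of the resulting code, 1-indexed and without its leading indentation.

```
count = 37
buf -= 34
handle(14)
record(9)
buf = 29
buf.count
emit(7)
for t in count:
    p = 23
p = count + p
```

Transformed code:
i = 37
buf = buf - 34
handle(14)
record(9)
buf = 29
buf.count
emit(7)
for t in i:
    p = 23
p = i + p

p = i + p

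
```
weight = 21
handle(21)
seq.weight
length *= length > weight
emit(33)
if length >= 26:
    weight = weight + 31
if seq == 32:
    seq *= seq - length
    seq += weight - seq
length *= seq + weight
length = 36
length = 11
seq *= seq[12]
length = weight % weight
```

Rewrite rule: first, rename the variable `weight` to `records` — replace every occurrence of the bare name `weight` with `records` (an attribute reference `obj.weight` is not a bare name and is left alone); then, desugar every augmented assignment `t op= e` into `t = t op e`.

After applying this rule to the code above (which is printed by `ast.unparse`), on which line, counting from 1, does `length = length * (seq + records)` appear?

11

Transformed code:
records = 21
handle(21)
seq.weight
length = length * (length > records)
emit(33)
if length >= 26:
    records = records + 31
if seq == 32:
    seq = seq * (seq - length)
    seq = seq + (records - seq)
length = length * (seq + records)
length = 36
length = 11
seq = seq * seq[12]
length = records % records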